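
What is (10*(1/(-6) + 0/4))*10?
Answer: -50/3 ≈ -16.667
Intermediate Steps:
(10*(1/(-6) + 0/4))*10 = (10*(1*(-⅙) + 0*(¼)))*10 = (10*(-⅙ + 0))*10 = (10*(-⅙))*10 = -5/3*10 = -50/3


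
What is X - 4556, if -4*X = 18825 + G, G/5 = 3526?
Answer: -54679/4 ≈ -13670.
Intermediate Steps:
G = 17630 (G = 5*3526 = 17630)
X = -36455/4 (X = -(18825 + 17630)/4 = -1/4*36455 = -36455/4 ≈ -9113.8)
X - 4556 = -36455/4 - 4556 = -54679/4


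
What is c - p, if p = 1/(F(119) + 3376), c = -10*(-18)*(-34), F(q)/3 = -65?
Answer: -19467721/3181 ≈ -6120.0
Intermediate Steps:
F(q) = -195 (F(q) = 3*(-65) = -195)
c = -6120 (c = 180*(-34) = -6120)
p = 1/3181 (p = 1/(-195 + 3376) = 1/3181 ≈ 0.00031437)
c - p = -6120 - 1*1/3181 = -6120 - 1/3181 = -19467721/3181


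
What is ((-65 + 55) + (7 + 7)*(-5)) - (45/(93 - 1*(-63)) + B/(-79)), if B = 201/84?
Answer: -576976/7189 ≈ -80.258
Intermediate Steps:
B = 67/28 (B = 201*(1/84) = 67/28 ≈ 2.3929)
((-65 + 55) + (7 + 7)*(-5)) - (45/(93 - 1*(-63)) + B/(-79)) = ((-65 + 55) + (7 + 7)*(-5)) - (45/(93 - 1*(-63)) + (67/28)/(-79)) = (-10 + 14*(-5)) - (45/(93 + 63) + (67/28)*(-1/79)) = (-10 - 70) - (45/156 - 67/2212) = -80 - (45*(1/156) - 67/2212) = -80 - (15/52 - 67/2212) = -80 - 1*1856/7189 = -80 - 1856/7189 = -576976/7189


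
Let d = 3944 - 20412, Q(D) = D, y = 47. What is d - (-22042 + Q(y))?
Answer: 5527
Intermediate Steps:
d = -16468
d - (-22042 + Q(y)) = -16468 - (-22042 + 47) = -16468 - 1*(-21995) = -16468 + 21995 = 5527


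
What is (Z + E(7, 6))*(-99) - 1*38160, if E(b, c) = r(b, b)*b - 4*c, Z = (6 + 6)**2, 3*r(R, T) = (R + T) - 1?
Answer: -53043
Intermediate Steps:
r(R, T) = -1/3 + R/3 + T/3 (r(R, T) = ((R + T) - 1)/3 = (-1 + R + T)/3 = -1/3 + R/3 + T/3)
Z = 144 (Z = 12**2 = 144)
E(b, c) = -4*c + b*(-1/3 + 2*b/3) (E(b, c) = (-1/3 + b/3 + b/3)*b - 4*c = (-1/3 + 2*b/3)*b - 4*c = b*(-1/3 + 2*b/3) - 4*c = -4*c + b*(-1/3 + 2*b/3))
(Z + E(7, 6))*(-99) - 1*38160 = (144 + (-4*6 + (1/3)*7*(-1 + 2*7)))*(-99) - 1*38160 = (144 + (-24 + (1/3)*7*(-1 + 14)))*(-99) - 38160 = (144 + (-24 + (1/3)*7*13))*(-99) - 38160 = (144 + (-24 + 91/3))*(-99) - 38160 = (144 + 19/3)*(-99) - 38160 = (451/3)*(-99) - 38160 = -14883 - 38160 = -53043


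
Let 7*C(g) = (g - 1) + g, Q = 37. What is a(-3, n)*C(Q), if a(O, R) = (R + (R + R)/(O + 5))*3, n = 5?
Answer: 2190/7 ≈ 312.86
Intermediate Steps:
C(g) = -1/7 + 2*g/7 (C(g) = ((g - 1) + g)/7 = ((-1 + g) + g)/7 = (-1 + 2*g)/7 = -1/7 + 2*g/7)
a(O, R) = 3*R + 6*R/(5 + O) (a(O, R) = (R + (2*R)/(5 + O))*3 = (R + 2*R/(5 + O))*3 = 3*R + 6*R/(5 + O))
a(-3, n)*C(Q) = (3*5*(7 - 3)/(5 - 3))*(-1/7 + (2/7)*37) = (3*5*4/2)*(-1/7 + 74/7) = (3*5*(1/2)*4)*(73/7) = 30*(73/7) = 2190/7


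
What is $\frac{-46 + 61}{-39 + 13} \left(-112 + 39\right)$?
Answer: $\frac{1095}{26} \approx 42.115$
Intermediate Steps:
$\frac{-46 + 61}{-39 + 13} \left(-112 + 39\right) = \frac{15}{-26} \left(-73\right) = 15 \left(- \frac{1}{26}\right) \left(-73\right) = \left(- \frac{15}{26}\right) \left(-73\right) = \frac{1095}{26}$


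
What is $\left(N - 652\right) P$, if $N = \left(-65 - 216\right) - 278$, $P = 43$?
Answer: $-52073$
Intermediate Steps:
$N = -559$ ($N = -281 - 278 = -559$)
$\left(N - 652\right) P = \left(-559 - 652\right) 43 = \left(-1211\right) 43 = -52073$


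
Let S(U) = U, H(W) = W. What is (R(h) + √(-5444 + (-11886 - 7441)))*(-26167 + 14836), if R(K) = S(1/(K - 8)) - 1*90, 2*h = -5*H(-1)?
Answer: 11240352/11 - 11331*I*√24771 ≈ 1.0219e+6 - 1.7834e+6*I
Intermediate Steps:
h = 5/2 (h = (-5*(-1))/2 = (½)*5 = 5/2 ≈ 2.5000)
R(K) = -90 + 1/(-8 + K) (R(K) = 1/(K - 8) - 1*90 = 1/(-8 + K) - 90 = -90 + 1/(-8 + K))
(R(h) + √(-5444 + (-11886 - 7441)))*(-26167 + 14836) = ((721 - 90*5/2)/(-8 + 5/2) + √(-5444 + (-11886 - 7441)))*(-26167 + 14836) = ((721 - 225)/(-11/2) + √(-5444 - 19327))*(-11331) = (-2/11*496 + √(-24771))*(-11331) = (-992/11 + I*√24771)*(-11331) = 11240352/11 - 11331*I*√24771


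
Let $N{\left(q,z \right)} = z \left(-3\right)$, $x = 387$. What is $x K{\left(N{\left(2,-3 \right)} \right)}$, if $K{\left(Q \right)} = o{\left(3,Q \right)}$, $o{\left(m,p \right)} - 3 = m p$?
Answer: $11610$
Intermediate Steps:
$N{\left(q,z \right)} = - 3 z$
$o{\left(m,p \right)} = 3 + m p$
$K{\left(Q \right)} = 3 + 3 Q$
$x K{\left(N{\left(2,-3 \right)} \right)} = 387 \left(3 + 3 \left(\left(-3\right) \left(-3\right)\right)\right) = 387 \left(3 + 3 \cdot 9\right) = 387 \left(3 + 27\right) = 387 \cdot 30 = 11610$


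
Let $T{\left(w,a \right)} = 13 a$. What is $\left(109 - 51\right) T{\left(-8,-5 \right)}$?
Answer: $-3770$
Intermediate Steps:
$\left(109 - 51\right) T{\left(-8,-5 \right)} = \left(109 - 51\right) 13 \left(-5\right) = 58 \left(-65\right) = -3770$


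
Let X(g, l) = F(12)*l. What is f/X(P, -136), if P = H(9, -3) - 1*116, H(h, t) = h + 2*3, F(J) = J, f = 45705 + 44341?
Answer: -45023/816 ≈ -55.175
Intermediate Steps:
f = 90046
H(h, t) = 6 + h (H(h, t) = h + 6 = 6 + h)
P = -101 (P = (6 + 9) - 1*116 = 15 - 116 = -101)
X(g, l) = 12*l
f/X(P, -136) = 90046/((12*(-136))) = 90046/(-1632) = 90046*(-1/1632) = -45023/816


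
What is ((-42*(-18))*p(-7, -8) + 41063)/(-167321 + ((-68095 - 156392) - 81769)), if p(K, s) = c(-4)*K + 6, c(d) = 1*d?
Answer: -66767/473577 ≈ -0.14098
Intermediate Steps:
c(d) = d
p(K, s) = 6 - 4*K (p(K, s) = -4*K + 6 = 6 - 4*K)
((-42*(-18))*p(-7, -8) + 41063)/(-167321 + ((-68095 - 156392) - 81769)) = ((-42*(-18))*(6 - 4*(-7)) + 41063)/(-167321 + ((-68095 - 156392) - 81769)) = (756*(6 + 28) + 41063)/(-167321 + (-224487 - 81769)) = (756*34 + 41063)/(-167321 - 306256) = (25704 + 41063)/(-473577) = 66767*(-1/473577) = -66767/473577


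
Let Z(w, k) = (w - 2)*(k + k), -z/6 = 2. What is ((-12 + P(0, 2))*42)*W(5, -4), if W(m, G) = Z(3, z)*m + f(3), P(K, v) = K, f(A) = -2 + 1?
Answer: 60984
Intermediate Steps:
f(A) = -1
z = -12 (z = -6*2 = -12)
Z(w, k) = 2*k*(-2 + w) (Z(w, k) = (-2 + w)*(2*k) = 2*k*(-2 + w))
W(m, G) = -1 - 24*m (W(m, G) = (2*(-12)*(-2 + 3))*m - 1 = (2*(-12)*1)*m - 1 = -24*m - 1 = -1 - 24*m)
((-12 + P(0, 2))*42)*W(5, -4) = ((-12 + 0)*42)*(-1 - 24*5) = (-12*42)*(-1 - 120) = -504*(-121) = 60984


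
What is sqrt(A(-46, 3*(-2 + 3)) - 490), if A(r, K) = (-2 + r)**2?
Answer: sqrt(1814) ≈ 42.591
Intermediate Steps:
sqrt(A(-46, 3*(-2 + 3)) - 490) = sqrt((-2 - 46)**2 - 490) = sqrt((-48)**2 - 490) = sqrt(2304 - 490) = sqrt(1814)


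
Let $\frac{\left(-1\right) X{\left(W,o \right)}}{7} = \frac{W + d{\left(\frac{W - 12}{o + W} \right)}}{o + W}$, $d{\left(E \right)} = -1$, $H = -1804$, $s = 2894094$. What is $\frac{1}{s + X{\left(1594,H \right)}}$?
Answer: $\frac{10}{28941471} \approx 3.4552 \cdot 10^{-7}$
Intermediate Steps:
$X{\left(W,o \right)} = - \frac{7 \left(-1 + W\right)}{W + o}$ ($X{\left(W,o \right)} = - 7 \frac{W - 1}{o + W} = - 7 \frac{-1 + W}{W + o} = - \frac{7 \left(-1 + W\right)}{W + o}$)
$\frac{1}{s + X{\left(1594,H \right)}} = \frac{1}{2894094 + \frac{7 \left(1 - 1594\right)}{1594 - 1804}} = \frac{1}{2894094 + \frac{7 \left(1 - 1594\right)}{-210}} = \frac{1}{2894094 + 7 \left(- \frac{1}{210}\right) \left(-1593\right)} = \frac{1}{2894094 + \frac{531}{10}} = \frac{1}{\frac{28941471}{10}} = \frac{10}{28941471}$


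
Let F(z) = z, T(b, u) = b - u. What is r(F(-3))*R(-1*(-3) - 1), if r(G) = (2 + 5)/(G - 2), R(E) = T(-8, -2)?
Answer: 42/5 ≈ 8.4000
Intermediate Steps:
R(E) = -6 (R(E) = -8 - 1*(-2) = -8 + 2 = -6)
r(G) = 7/(-2 + G)
r(F(-3))*R(-1*(-3) - 1) = (7/(-2 - 3))*(-6) = (7/(-5))*(-6) = (7*(-1/5))*(-6) = -7/5*(-6) = 42/5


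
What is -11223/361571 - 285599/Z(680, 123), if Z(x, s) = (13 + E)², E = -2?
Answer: -103265674012/43750091 ≈ -2360.4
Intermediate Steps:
Z(x, s) = 121 (Z(x, s) = (13 - 2)² = 11² = 121)
-11223/361571 - 285599/Z(680, 123) = -11223/361571 - 285599/121 = -103265674012/43750091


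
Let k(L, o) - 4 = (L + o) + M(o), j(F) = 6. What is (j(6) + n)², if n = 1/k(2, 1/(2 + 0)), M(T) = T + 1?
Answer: 2401/64 ≈ 37.516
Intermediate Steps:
M(T) = 1 + T
k(L, o) = 5 + L + 2*o (k(L, o) = 4 + ((L + o) + (1 + o)) = 4 + (1 + L + 2*o) = 5 + L + 2*o)
n = ⅛ (n = 1/(5 + 2 + 2/(2 + 0)) = 1/(5 + 2 + 2/2) = 1/(5 + 2 + 2*(½)) = 1/(5 + 2 + 1) = 1/8 = ⅛ ≈ 0.12500)
(j(6) + n)² = (6 + ⅛)² = (49/8)² = 2401/64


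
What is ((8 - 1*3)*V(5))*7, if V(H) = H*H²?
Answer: 4375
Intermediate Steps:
V(H) = H³
((8 - 1*3)*V(5))*7 = ((8 - 1*3)*5³)*7 = ((8 - 3)*125)*7 = (5*125)*7 = 625*7 = 4375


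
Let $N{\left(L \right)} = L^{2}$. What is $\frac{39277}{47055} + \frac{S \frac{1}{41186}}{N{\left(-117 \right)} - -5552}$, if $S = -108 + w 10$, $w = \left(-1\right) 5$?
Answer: $\frac{15562718575556}{18644598556215} \approx 0.8347$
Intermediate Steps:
$w = -5$
$S = -158$ ($S = -108 - 50 = -158$)
$\frac{39277}{47055} + \frac{S \frac{1}{41186}}{N{\left(-117 \right)} - -5552} = \frac{39277}{47055} + \frac{\left(-158\right) \frac{1}{41186}}{\left(-117\right)^{2} - -5552} = 39277 \cdot \frac{1}{47055} + \frac{\left(-158\right) \frac{1}{41186}}{13689 + 5552} = \frac{39277}{47055} - \frac{79}{20593 \cdot 19241} = \frac{39277}{47055} - \frac{79}{396229913} = \frac{15562718575556}{18644598556215}$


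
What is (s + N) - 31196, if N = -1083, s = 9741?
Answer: -22538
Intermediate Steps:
(s + N) - 31196 = (9741 - 1083) - 31196 = 8658 - 31196 = -22538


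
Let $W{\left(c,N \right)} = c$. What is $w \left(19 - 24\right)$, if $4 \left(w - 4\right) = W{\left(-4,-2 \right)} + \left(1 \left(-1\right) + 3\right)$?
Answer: $- \frac{35}{2} \approx -17.5$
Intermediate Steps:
$w = \frac{7}{2}$ ($w = 4 + \frac{-4 + \left(1 \left(-1\right) + 3\right)}{4} = 4 + \frac{-4 + \left(-1 + 3\right)}{4} = 4 + \frac{-4 + 2}{4} = 4 + \frac{1}{4} \left(-2\right) = 4 - \frac{1}{2} = \frac{7}{2} \approx 3.5$)
$w \left(19 - 24\right) = \frac{7 \left(19 - 24\right)}{2} = \frac{7}{2} \left(-5\right) = - \frac{35}{2}$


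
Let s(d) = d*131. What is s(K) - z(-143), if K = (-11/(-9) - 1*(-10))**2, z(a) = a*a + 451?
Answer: -356569/81 ≈ -4402.1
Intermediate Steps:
z(a) = 451 + a**2 (z(a) = a**2 + 451 = 451 + a**2)
K = 10201/81 (K = (-11*(-1/9) + 10)**2 = (11/9 + 10)**2 = (101/9)**2 = 10201/81 ≈ 125.94)
s(d) = 131*d
s(K) - z(-143) = 131*(10201/81) - (451 + (-143)**2) = 1336331/81 - (451 + 20449) = 1336331/81 - 1*20900 = 1336331/81 - 20900 = -356569/81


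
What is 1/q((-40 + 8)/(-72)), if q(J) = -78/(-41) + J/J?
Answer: 41/119 ≈ 0.34454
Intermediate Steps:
q(J) = 119/41 (q(J) = -78*(-1/41) + 1 = 78/41 + 1 = 119/41)
1/q((-40 + 8)/(-72)) = 1/(119/41) = 41/119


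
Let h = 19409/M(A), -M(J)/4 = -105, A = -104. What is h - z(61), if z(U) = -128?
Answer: 73169/420 ≈ 174.21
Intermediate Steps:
M(J) = 420 (M(J) = -4*(-105) = 420)
h = 19409/420 ≈ 46.212
h - z(61) = 19409/420 - 1*(-128) = 19409/420 + 128 = 73169/420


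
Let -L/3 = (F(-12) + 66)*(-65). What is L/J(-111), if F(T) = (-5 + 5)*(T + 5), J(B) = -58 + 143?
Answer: 2574/17 ≈ 151.41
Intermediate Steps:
J(B) = 85
F(T) = 0 (F(T) = 0*(5 + T) = 0)
L = 12870 (L = -3*(0 + 66)*(-65) = -198*(-65) = -3*(-4290) = 12870)
L/J(-111) = 12870/85 = 12870*(1/85) = 2574/17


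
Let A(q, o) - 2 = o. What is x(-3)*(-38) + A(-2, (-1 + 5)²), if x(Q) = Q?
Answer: 132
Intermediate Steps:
A(q, o) = 2 + o
x(-3)*(-38) + A(-2, (-1 + 5)²) = -3*(-38) + (2 + (-1 + 5)²) = 114 + (2 + 4²) = 114 + (2 + 16) = 114 + 18 = 132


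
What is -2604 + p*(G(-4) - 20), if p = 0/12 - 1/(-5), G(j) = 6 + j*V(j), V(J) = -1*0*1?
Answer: -13034/5 ≈ -2606.8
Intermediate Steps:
V(J) = 0 (V(J) = 0*1 = 0)
G(j) = 6 (G(j) = 6 + j*0 = 6 + 0 = 6)
p = ⅕ (p = 0*(1/12) - 1*(-⅕) = 0 + ⅕ = ⅕ ≈ 0.20000)
-2604 + p*(G(-4) - 20) = -2604 + (6 - 20)/5 = -2604 + (⅕)*(-14) = -2604 - 14/5 = -13034/5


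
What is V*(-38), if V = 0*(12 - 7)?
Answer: 0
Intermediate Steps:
V = 0 (V = 0*5 = 0)
V*(-38) = 0*(-38) = 0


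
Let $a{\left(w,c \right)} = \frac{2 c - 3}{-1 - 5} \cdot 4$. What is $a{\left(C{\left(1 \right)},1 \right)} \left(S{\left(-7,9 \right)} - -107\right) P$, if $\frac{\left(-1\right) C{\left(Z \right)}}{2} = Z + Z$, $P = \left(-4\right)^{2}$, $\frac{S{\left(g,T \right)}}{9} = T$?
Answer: $\frac{6016}{3} \approx 2005.3$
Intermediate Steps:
$S{\left(g,T \right)} = 9 T$
$P = 16$
$C{\left(Z \right)} = - 4 Z$ ($C{\left(Z \right)} = - 2 \left(Z + Z\right) = - 2 \cdot 2 Z = - 4 Z$)
$a{\left(w,c \right)} = 2 - \frac{4 c}{3}$ ($a{\left(w,c \right)} = \frac{-3 + 2 c}{-6} \cdot 4 = \left(-3 + 2 c\right) \left(- \frac{1}{6}\right) 4 = \left(\frac{1}{2} - \frac{c}{3}\right) 4 = 2 - \frac{4 c}{3}$)
$a{\left(C{\left(1 \right)},1 \right)} \left(S{\left(-7,9 \right)} - -107\right) P = \left(2 - \frac{4}{3}\right) \left(9 \cdot 9 - -107\right) 16 = \left(2 - \frac{4}{3}\right) \left(81 + 107\right) 16 = \frac{2}{3} \cdot 188 \cdot 16 = \frac{376}{3} \cdot 16 = \frac{6016}{3}$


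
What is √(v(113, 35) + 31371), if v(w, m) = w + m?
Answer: √31519 ≈ 177.54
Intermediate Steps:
v(w, m) = m + w
√(v(113, 35) + 31371) = √((35 + 113) + 31371) = √(148 + 31371) = √31519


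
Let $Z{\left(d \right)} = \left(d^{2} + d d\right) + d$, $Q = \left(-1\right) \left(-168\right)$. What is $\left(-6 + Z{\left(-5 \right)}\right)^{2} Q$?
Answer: $255528$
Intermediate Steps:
$Q = 168$
$Z{\left(d \right)} = d + 2 d^{2}$ ($Z{\left(d \right)} = \left(d^{2} + d^{2}\right) + d = 2 d^{2} + d = d + 2 d^{2}$)
$\left(-6 + Z{\left(-5 \right)}\right)^{2} Q = \left(-6 - 5 \left(1 + 2 \left(-5\right)\right)\right)^{2} \cdot 168 = \left(-6 - 5 \left(1 - 10\right)\right)^{2} \cdot 168 = \left(-6 - -45\right)^{2} \cdot 168 = \left(-6 + 45\right)^{2} \cdot 168 = 39^{2} \cdot 168 = 1521 \cdot 168 = 255528$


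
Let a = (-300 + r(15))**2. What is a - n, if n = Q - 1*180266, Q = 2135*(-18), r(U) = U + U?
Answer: 291596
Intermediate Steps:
r(U) = 2*U
Q = -38430
a = 72900 (a = (-300 + 2*15)**2 = (-300 + 30)**2 = (-270)**2 = 72900)
n = -218696 (n = -38430 - 1*180266 = -38430 - 180266 = -218696)
a - n = 72900 - 1*(-218696) = 72900 + 218696 = 291596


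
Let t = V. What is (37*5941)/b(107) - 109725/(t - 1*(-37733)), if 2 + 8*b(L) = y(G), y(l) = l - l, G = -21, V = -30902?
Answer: -182011801/207 ≈ -8.7928e+5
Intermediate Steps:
y(l) = 0
b(L) = -¼ (b(L) = -¼ + (⅛)*0 = -¼ + 0 = -¼)
t = -30902
(37*5941)/b(107) - 109725/(t - 1*(-37733)) = (37*5941)/(-¼) - 109725/(-30902 - 1*(-37733)) = 219817*(-4) - 109725/(-30902 + 37733) = -879268 - 109725/6831 = -879268 - 109725*1/6831 = -879268 - 3325/207 = -182011801/207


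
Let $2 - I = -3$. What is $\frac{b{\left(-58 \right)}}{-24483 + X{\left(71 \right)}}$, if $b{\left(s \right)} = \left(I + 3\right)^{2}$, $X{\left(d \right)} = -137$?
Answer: $- \frac{16}{6155} \approx -0.0025995$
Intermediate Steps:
$I = 5$ ($I = 2 - -3 = 2 + 3 = 5$)
$b{\left(s \right)} = 64$ ($b{\left(s \right)} = \left(5 + 3\right)^{2} = 8^{2} = 64$)
$\frac{b{\left(-58 \right)}}{-24483 + X{\left(71 \right)}} = \frac{64}{-24483 - 137} = \frac{64}{-24620} = 64 \left(- \frac{1}{24620}\right) = - \frac{16}{6155}$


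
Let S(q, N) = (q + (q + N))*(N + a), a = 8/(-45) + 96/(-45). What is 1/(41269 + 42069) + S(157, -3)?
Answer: -6194430157/3750210 ≈ -1651.8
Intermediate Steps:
a = -104/45 (a = 8*(-1/45) + 96*(-1/45) = -8/45 - 32/15 = -104/45 ≈ -2.3111)
S(q, N) = (-104/45 + N)*(N + 2*q) (S(q, N) = (q + (q + N))*(N - 104/45) = (q + (N + q))*(-104/45 + N) = (N + 2*q)*(-104/45 + N) = (-104/45 + N)*(N + 2*q))
1/(41269 + 42069) + S(157, -3) = 1/(41269 + 42069) + ((-3)**2 - 208/45*157 - 104/45*(-3) + 2*(-3)*157) = 1/83338 + (9 - 32656/45 + 104/15 - 942) = 1/83338 - 74329/45 = -6194430157/3750210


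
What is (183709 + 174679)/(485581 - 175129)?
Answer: 89597/77613 ≈ 1.1544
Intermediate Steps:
(183709 + 174679)/(485581 - 175129) = 358388/310452 = 358388*(1/310452) = 89597/77613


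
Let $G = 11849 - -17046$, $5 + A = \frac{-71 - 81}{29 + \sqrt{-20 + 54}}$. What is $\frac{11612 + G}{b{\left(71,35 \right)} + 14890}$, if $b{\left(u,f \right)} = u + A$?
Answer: $\frac{122180089397}{45094873340} - \frac{769633 \sqrt{34}}{22547436670} \approx 2.7092$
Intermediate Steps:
$A = -5 - \frac{152}{29 + \sqrt{34}}$ ($A = -5 + \frac{-71 - 81}{29 + \sqrt{-20 + 54}} = -5 - \frac{152}{29 + \sqrt{34}} \approx -9.3639$)
$G = 28895$ ($G = 11849 + 17046 = 28895$)
$b{\left(u,f \right)} = - \frac{8443}{807} + u + \frac{152 \sqrt{34}}{807}$ ($b{\left(u,f \right)} = u - \left(\frac{8443}{807} - \frac{152 \sqrt{34}}{807}\right) = - \frac{8443}{807} + u + \frac{152 \sqrt{34}}{807}$)
$\frac{11612 + G}{b{\left(71,35 \right)} + 14890} = \frac{11612 + 28895}{\left(- \frac{8443}{807} + 71 + \frac{152 \sqrt{34}}{807}\right) + 14890} = \frac{40507}{\left(\frac{48854}{807} + \frac{152 \sqrt{34}}{807}\right) + 14890} = \frac{40507}{\frac{12065084}{807} + \frac{152 \sqrt{34}}{807}}$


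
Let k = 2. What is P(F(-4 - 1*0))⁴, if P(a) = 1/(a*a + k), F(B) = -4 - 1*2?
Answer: 1/2085136 ≈ 4.7958e-7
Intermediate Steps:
F(B) = -6 (F(B) = -4 - 2 = -6)
P(a) = 1/(2 + a²) (P(a) = 1/(a*a + 2) = 1/(a² + 2) = 1/(2 + a²))
P(F(-4 - 1*0))⁴ = (1/(2 + (-6)²))⁴ = (1/(2 + 36))⁴ = (1/38)⁴ = 1/2085136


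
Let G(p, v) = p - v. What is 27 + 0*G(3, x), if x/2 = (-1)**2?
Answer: 27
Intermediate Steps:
x = 2 (x = 2*(-1)**2 = 2*1 = 2)
27 + 0*G(3, x) = 27 + 0*(3 - 1*2) = 27 + 0*(3 - 2) = 27 + 0*1 = 27 + 0 = 27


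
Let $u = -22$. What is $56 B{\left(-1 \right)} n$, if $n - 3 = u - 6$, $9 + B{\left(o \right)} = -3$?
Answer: $16800$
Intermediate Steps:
$B{\left(o \right)} = -12$ ($B{\left(o \right)} = -9 - 3 = -12$)
$n = -25$ ($n = 3 - 28 = -25$)
$56 B{\left(-1 \right)} n = 56 \left(-12\right) \left(-25\right) = \left(-672\right) \left(-25\right) = 16800$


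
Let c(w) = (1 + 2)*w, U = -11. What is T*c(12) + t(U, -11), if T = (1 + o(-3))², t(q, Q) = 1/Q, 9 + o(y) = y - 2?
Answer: 66923/11 ≈ 6083.9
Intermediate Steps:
o(y) = -11 + y (o(y) = -9 + (y - 2) = -9 + (-2 + y) = -11 + y)
c(w) = 3*w
T = 169 (T = (1 + (-11 - 3))² = (1 - 14)² = (-13)² = 169)
T*c(12) + t(U, -11) = 169*(3*12) + 1/(-11) = 169*36 - 1/11 = 6084 - 1/11 = 66923/11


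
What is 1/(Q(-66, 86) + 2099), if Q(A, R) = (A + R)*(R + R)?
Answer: 1/5539 ≈ 0.00018054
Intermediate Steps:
Q(A, R) = 2*R*(A + R) (Q(A, R) = (A + R)*(2*R) = 2*R*(A + R))
1/(Q(-66, 86) + 2099) = 1/(2*86*(-66 + 86) + 2099) = 1/(2*86*20 + 2099) = 1/(3440 + 2099) = 1/5539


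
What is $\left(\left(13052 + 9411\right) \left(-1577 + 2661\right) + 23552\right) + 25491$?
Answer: $24398935$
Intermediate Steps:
$\left(\left(13052 + 9411\right) \left(-1577 + 2661\right) + 23552\right) + 25491 = \left(22463 \cdot 1084 + 23552\right) + 25491 = \left(24349892 + 23552\right) + 25491 = 24373444 + 25491 = 24398935$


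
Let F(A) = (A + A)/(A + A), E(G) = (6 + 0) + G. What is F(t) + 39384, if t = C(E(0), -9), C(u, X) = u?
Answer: 39385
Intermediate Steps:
E(G) = 6 + G
t = 6 (t = 6 + 0 = 6)
F(A) = 1 (F(A) = (2*A)/((2*A)) = (2*A)*(1/(2*A)) = 1)
F(t) + 39384 = 1 + 39384 = 39385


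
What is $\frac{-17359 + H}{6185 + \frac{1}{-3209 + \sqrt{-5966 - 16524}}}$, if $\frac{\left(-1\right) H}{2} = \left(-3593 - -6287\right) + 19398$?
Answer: $- \frac{1964152674069659}{197395051888573} - \frac{61543 i \sqrt{22490}}{394790103777146} \approx -9.9504 - 2.3378 \cdot 10^{-8} i$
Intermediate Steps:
$H = -44184$ ($H = - 2 \left(\left(-3593 - -6287\right) + 19398\right) = - 2 \left(\left(-3593 + 6287\right) + 19398\right) = - 2 \left(2694 + 19398\right) = \left(-2\right) 22092 = -44184$)
$\frac{-17359 + H}{6185 + \frac{1}{-3209 + \sqrt{-5966 - 16524}}} = \frac{-17359 - 44184}{6185 + \frac{1}{-3209 + \sqrt{-5966 - 16524}}} = - \frac{61543}{6185 + \frac{1}{-3209 + \sqrt{-22490}}} = - \frac{61543}{6185 + \frac{1}{-3209 + i \sqrt{22490}}}$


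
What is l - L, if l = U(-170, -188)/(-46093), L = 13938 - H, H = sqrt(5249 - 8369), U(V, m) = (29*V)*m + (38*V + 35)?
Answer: -643364649/46093 + 4*I*sqrt(195) ≈ -13958.0 + 55.857*I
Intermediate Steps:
U(V, m) = 35 + 38*V + 29*V*m (U(V, m) = 29*V*m + (35 + 38*V) = 35 + 38*V + 29*V*m)
H = 4*I*sqrt(195) (H = sqrt(-3120) = 4*I*sqrt(195) ≈ 55.857*I)
L = 13938 - 4*I*sqrt(195) ≈ 13938.0 - 55.857*I
l = -920415/46093 (l = (35 + 38*(-170) + 29*(-170)*(-188))/(-46093) = (35 - 6460 + 926840)*(-1/46093) = 920415*(-1/46093) = -920415/46093 ≈ -19.969)
l - L = -920415/46093 - (13938 - 4*I*sqrt(195)) = -920415/46093 + (-13938 + 4*I*sqrt(195)) = -643364649/46093 + 4*I*sqrt(195)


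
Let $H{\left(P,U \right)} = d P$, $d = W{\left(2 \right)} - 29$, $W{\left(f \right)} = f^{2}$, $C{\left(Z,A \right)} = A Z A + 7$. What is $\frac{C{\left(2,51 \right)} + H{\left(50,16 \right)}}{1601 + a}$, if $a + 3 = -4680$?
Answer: $- \frac{3959}{3082} \approx -1.2846$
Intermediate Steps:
$C{\left(Z,A \right)} = 7 + Z A^{2}$ ($C{\left(Z,A \right)} = Z A^{2} + 7 = 7 + Z A^{2}$)
$a = -4683$ ($a = -3 - 4680 = -4683$)
$d = -25$ ($d = 2^{2} - 29 = 4 - 29 = -25$)
$H{\left(P,U \right)} = - 25 P$
$\frac{C{\left(2,51 \right)} + H{\left(50,16 \right)}}{1601 + a} = \frac{\left(7 + 2 \cdot 51^{2}\right) - 1250}{1601 - 4683} = \frac{\left(7 + 2 \cdot 2601\right) - 1250}{-3082} = \left(\left(7 + 5202\right) - 1250\right) \left(- \frac{1}{3082}\right) = \left(5209 - 1250\right) \left(- \frac{1}{3082}\right) = 3959 \left(- \frac{1}{3082}\right) = - \frac{3959}{3082}$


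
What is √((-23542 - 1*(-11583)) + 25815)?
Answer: 4*√866 ≈ 117.71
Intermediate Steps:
√((-23542 - 1*(-11583)) + 25815) = √((-23542 + 11583) + 25815) = √(-11959 + 25815) = √13856 = 4*√866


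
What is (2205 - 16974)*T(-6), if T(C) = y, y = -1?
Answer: 14769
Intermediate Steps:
T(C) = -1
(2205 - 16974)*T(-6) = (2205 - 16974)*(-1) = -14769*(-1) = 14769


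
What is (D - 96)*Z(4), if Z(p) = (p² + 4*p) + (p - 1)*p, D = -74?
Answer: -7480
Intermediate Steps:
Z(p) = p² + 4*p + p*(-1 + p) (Z(p) = (p² + 4*p) + (-1 + p)*p = (p² + 4*p) + p*(-1 + p) = p² + 4*p + p*(-1 + p))
(D - 96)*Z(4) = (-74 - 96)*(4*(3 + 2*4)) = -680*(3 + 8) = -680*11 = -170*44 = -7480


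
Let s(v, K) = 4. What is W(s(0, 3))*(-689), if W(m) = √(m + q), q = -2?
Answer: -689*√2 ≈ -974.39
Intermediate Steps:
W(m) = √(-2 + m) (W(m) = √(m - 2) = √(-2 + m))
W(s(0, 3))*(-689) = √(-2 + 4)*(-689) = √2*(-689) = -689*√2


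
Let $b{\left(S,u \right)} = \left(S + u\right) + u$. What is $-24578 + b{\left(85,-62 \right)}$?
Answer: $-24617$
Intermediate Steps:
$b{\left(S,u \right)} = S + 2 u$
$-24578 + b{\left(85,-62 \right)} = -24578 + \left(85 + 2 \left(-62\right)\right) = -24578 + \left(85 - 124\right) = -24578 - 39 = -24617$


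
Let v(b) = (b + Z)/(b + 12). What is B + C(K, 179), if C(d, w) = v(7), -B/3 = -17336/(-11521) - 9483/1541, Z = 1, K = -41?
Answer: 4846746307/337323359 ≈ 14.368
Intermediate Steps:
B = 247616601/17753861 (B = -3*(-17336/(-11521) - 9483/1541) = -3*(-17336*(-1/11521) - 9483*1/1541) = -3*(17336/11521 - 9483/1541) = -3*(-82538867/17753861) = 247616601/17753861 ≈ 13.947)
v(b) = (1 + b)/(12 + b) (v(b) = (b + 1)/(b + 12) = (1 + b)/(12 + b))
C(d, w) = 8/19 (C(d, w) = (1 + 7)/(12 + 7) = 8/19)
B + C(K, 179) = 247616601/17753861 + 8/19 = 4846746307/337323359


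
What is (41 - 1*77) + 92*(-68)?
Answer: -6292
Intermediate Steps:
(41 - 1*77) + 92*(-68) = (41 - 77) - 6256 = -36 - 6256 = -6292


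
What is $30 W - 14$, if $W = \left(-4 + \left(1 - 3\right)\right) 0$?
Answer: $-14$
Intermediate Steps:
$W = 0$ ($W = \left(-4 + \left(1 - 3\right)\right) 0 = \left(-4 - 2\right) 0 = \left(-6\right) 0 = 0$)
$30 W - 14 = 30 \cdot 0 - 14 = 0 - 14 = -14$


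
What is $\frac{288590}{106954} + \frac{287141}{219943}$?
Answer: $\frac{47092114442}{11761891811} \approx 4.0038$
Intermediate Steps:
$\frac{288590}{106954} + \frac{287141}{219943} = 288590 \cdot \frac{1}{106954} + 287141 \cdot \frac{1}{219943} = \frac{144295}{53477} + \frac{287141}{219943} = \frac{47092114442}{11761891811}$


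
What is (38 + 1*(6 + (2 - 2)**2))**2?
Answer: 1936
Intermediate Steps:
(38 + 1*(6 + (2 - 2)**2))**2 = (38 + 1*(6 + 0**2))**2 = (38 + 1*(6 + 0))**2 = (38 + 1*6)**2 = (38 + 6)**2 = 44**2 = 1936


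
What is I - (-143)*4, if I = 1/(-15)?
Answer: 8579/15 ≈ 571.93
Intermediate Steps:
I = -1/15 ≈ -0.066667
I - (-143)*4 = -1/15 - (-143)*4 = -1/15 - 13*(-44) = -1/15 + 572 = 8579/15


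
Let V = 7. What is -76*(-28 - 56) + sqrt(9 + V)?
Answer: 6388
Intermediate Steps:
-76*(-28 - 56) + sqrt(9 + V) = -76*(-28 - 56) + sqrt(9 + 7) = -76*(-84) + sqrt(16) = 6384 + 4 = 6388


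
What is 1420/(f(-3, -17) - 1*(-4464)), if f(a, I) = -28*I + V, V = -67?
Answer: 1420/4873 ≈ 0.29140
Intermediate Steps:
f(a, I) = -67 - 28*I (f(a, I) = -28*I - 67 = -67 - 28*I)
1420/(f(-3, -17) - 1*(-4464)) = 1420/((-67 - 28*(-17)) - 1*(-4464)) = 1420/((-67 + 476) + 4464) = 1420/(409 + 4464) = 1420/4873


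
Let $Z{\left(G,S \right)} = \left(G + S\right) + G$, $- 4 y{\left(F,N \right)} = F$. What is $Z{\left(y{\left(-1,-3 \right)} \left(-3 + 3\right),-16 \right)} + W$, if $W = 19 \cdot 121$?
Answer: $2283$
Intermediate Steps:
$W = 2299$
$y{\left(F,N \right)} = - \frac{F}{4}$
$Z{\left(G,S \right)} = S + 2 G$
$Z{\left(y{\left(-1,-3 \right)} \left(-3 + 3\right),-16 \right)} + W = \left(-16 + 2 \left(- \frac{1}{4}\right) \left(-1\right) \left(-3 + 3\right)\right) + 2299 = \left(-16 + 2 \cdot \frac{1}{4} \cdot 0\right) + 2299 = \left(-16 + 2 \cdot 0\right) + 2299 = \left(-16 + 0\right) + 2299 = -16 + 2299 = 2283$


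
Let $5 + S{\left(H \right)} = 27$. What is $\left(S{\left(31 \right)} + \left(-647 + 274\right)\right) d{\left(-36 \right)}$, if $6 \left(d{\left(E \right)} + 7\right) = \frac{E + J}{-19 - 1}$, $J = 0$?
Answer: $\frac{23517}{10} \approx 2351.7$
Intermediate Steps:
$S{\left(H \right)} = 22$ ($S{\left(H \right)} = -5 + 27 = 22$)
$d{\left(E \right)} = -7 - \frac{E}{120}$ ($d{\left(E \right)} = -7 + \frac{\left(E + 0\right) \frac{1}{-19 - 1}}{6} = -7 + \frac{E \frac{1}{-20}}{6} = -7 + \frac{E \left(- \frac{1}{20}\right)}{6} = -7 + \frac{\left(- \frac{1}{20}\right) E}{6} = -7 - \frac{E}{120}$)
$\left(S{\left(31 \right)} + \left(-647 + 274\right)\right) d{\left(-36 \right)} = \left(22 + \left(-647 + 274\right)\right) \left(-7 - - \frac{3}{10}\right) = \left(22 - 373\right) \left(-7 + \frac{3}{10}\right) = \left(-351\right) \left(- \frac{67}{10}\right) = \frac{23517}{10}$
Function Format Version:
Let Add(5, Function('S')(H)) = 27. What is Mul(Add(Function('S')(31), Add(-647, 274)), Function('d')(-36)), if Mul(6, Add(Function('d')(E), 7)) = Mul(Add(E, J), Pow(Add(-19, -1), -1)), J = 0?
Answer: Rational(23517, 10) ≈ 2351.7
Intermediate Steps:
Function('S')(H) = 22 (Function('S')(H) = Add(-5, 27) = 22)
Function('d')(E) = Add(-7, Mul(Rational(-1, 120), E)) (Function('d')(E) = Add(-7, Mul(Rational(1, 6), Mul(Add(E, 0), Pow(Add(-19, -1), -1)))) = Add(-7, Mul(Rational(1, 6), Mul(E, Pow(-20, -1)))) = Add(-7, Mul(Rational(1, 6), Mul(E, Rational(-1, 20)))) = Add(-7, Mul(Rational(1, 6), Mul(Rational(-1, 20), E))) = Add(-7, Mul(Rational(-1, 120), E)))
Mul(Add(Function('S')(31), Add(-647, 274)), Function('d')(-36)) = Mul(Add(22, Add(-647, 274)), Add(-7, Mul(Rational(-1, 120), -36))) = Mul(Add(22, -373), Add(-7, Rational(3, 10))) = Mul(-351, Rational(-67, 10)) = Rational(23517, 10)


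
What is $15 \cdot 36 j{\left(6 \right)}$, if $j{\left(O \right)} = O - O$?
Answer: $0$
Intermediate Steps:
$j{\left(O \right)} = 0$
$15 \cdot 36 j{\left(6 \right)} = 15 \cdot 36 \cdot 0 = 540 \cdot 0 = 0$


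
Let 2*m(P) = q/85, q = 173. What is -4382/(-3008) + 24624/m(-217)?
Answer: 6296243363/260192 ≈ 24198.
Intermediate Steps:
m(P) = 173/170 (m(P) = (173/85)/2 = (173*(1/85))/2 = (1/2)*(173/85) = 173/170)
-4382/(-3008) + 24624/m(-217) = -4382/(-3008) + 24624/(173/170) = -4382*(-1/3008) + 24624*(170/173) = 2191/1504 + 4186080/173 = 6296243363/260192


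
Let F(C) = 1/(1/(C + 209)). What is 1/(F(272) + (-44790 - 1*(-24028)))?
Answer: -1/20281 ≈ -4.9307e-5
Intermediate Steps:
F(C) = 209 + C (F(C) = 1/(1/(209 + C)) = 209 + C)
1/(F(272) + (-44790 - 1*(-24028))) = 1/((209 + 272) + (-44790 - 1*(-24028))) = 1/(481 + (-44790 + 24028)) = 1/(481 - 20762) = 1/(-20281) = -1/20281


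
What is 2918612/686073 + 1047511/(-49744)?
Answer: -573485578975/34128015312 ≈ -16.804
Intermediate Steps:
2918612/686073 + 1047511/(-49744) = 2918612*(1/686073) + 1047511*(-1/49744) = 2918612/686073 - 1047511/49744 = -573485578975/34128015312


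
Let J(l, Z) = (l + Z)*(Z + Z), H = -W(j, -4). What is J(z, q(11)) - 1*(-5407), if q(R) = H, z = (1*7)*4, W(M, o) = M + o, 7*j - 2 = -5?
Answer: 279017/49 ≈ 5694.2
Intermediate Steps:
j = -3/7 (j = 2/7 + (⅐)*(-5) = 2/7 - 5/7 = -3/7 ≈ -0.42857)
z = 28 (z = 7*4 = 28)
H = 31/7 (H = -(-3/7 - 4) = -1*(-31/7) = 31/7 ≈ 4.4286)
q(R) = 31/7
J(l, Z) = 2*Z*(Z + l) (J(l, Z) = (Z + l)*(2*Z) = 2*Z*(Z + l))
J(z, q(11)) - 1*(-5407) = 2*(31/7)*(31/7 + 28) - 1*(-5407) = 2*(31/7)*(227/7) + 5407 = 14074/49 + 5407 = 279017/49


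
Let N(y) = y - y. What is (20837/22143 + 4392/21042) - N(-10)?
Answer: 29761345/25885167 ≈ 1.1497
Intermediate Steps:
N(y) = 0
(20837/22143 + 4392/21042) - N(-10) = (20837/22143 + 4392/21042) - 1*0 = (20837*(1/22143) + 4392*(1/21042)) + 0 = (20837/22143 + 244/1169) + 0 = 29761345/25885167 + 0 = 29761345/25885167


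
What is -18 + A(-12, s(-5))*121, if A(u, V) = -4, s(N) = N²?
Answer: -502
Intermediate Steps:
-18 + A(-12, s(-5))*121 = -18 - 4*121 = -18 - 484 = -502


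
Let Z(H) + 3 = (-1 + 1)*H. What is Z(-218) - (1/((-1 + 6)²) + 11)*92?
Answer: -25467/25 ≈ -1018.7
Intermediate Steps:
Z(H) = -3 (Z(H) = -3 + (-1 + 1)*H = -3 + 0*H = -3 + 0 = -3)
Z(-218) - (1/((-1 + 6)²) + 11)*92 = -3 - (1/((-1 + 6)²) + 11)*92 = -3 - (1/(5²) + 11)*92 = -3 - (1/25 + 11)*92 = -3 - 276*92/25 = -3 - 1*25392/25 = -3 - 25392/25 = -25467/25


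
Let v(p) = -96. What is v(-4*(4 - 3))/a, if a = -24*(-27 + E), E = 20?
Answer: -4/7 ≈ -0.57143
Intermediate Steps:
a = 168 (a = -24*(-27 + 20) = -24*(-7) = 168)
v(-4*(4 - 3))/a = -96/168 = -96*1/168 = -4/7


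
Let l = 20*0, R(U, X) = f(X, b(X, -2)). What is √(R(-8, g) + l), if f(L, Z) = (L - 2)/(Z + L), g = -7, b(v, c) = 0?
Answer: 3*√7/7 ≈ 1.1339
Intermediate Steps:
f(L, Z) = (-2 + L)/(L + Z)
R(U, X) = (-2 + X)/X (R(U, X) = (-2 + X)/(X + 0) = (-2 + X)/X)
l = 0
√(R(-8, g) + l) = √((-2 - 7)/(-7) + 0) = √(-⅐*(-9) + 0) = √(9/7 + 0) = √(9/7) = 3*√7/7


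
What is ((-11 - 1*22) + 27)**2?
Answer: 36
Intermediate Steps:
((-11 - 1*22) + 27)**2 = ((-11 - 22) + 27)**2 = (-33 + 27)**2 = (-6)**2 = 36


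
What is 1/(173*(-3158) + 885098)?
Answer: 1/338764 ≈ 2.9519e-6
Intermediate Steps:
1/(173*(-3158) + 885098) = 1/(-546334 + 885098) = 1/338764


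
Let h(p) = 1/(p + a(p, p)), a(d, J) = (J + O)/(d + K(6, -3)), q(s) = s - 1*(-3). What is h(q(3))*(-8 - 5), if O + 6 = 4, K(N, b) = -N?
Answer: 0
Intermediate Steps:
O = -2 (O = -6 + 4 = -2)
q(s) = 3 + s (q(s) = s + 3 = 3 + s)
a(d, J) = (-2 + J)/(-6 + d) (a(d, J) = (J - 2)/(d - 1*6) = (-2 + J)/(d - 6) = (-2 + J)/(-6 + d))
h(p) = 1/(p + (-2 + p)/(-6 + p))
h(q(3))*(-8 - 5) = ((-6 + (3 + 3))/(-2 + (3 + 3) + (3 + 3)*(-6 + (3 + 3))))*(-8 - 5) = ((-6 + 6)/(-2 + 6 + 6*(-6 + 6)))*(-13) = (0/(-2 + 6 + 6*0))*(-13) = (0/(-2 + 6 + 0))*(-13) = (0/4)*(-13) = ((¼)*0)*(-13) = 0*(-13) = 0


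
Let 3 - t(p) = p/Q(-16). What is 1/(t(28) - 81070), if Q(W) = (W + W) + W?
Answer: -12/972797 ≈ -1.2336e-5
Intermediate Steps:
Q(W) = 3*W (Q(W) = 2*W + W = 3*W)
t(p) = 3 + p/48 (t(p) = 3 - p/(3*(-16)) = 3 - p/(-48) = 3 - p*(-1)/48 = 3 - (-1)*p/48 = 3 + p/48)
1/(t(28) - 81070) = 1/((3 + (1/48)*28) - 81070) = 1/((3 + 7/12) - 81070) = 1/(43/12 - 81070) = 1/(-972797/12) = -12/972797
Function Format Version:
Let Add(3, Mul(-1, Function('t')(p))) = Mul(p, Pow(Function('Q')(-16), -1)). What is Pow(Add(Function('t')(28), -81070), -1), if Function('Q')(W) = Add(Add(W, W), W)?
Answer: Rational(-12, 972797) ≈ -1.2336e-5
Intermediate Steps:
Function('Q')(W) = Mul(3, W) (Function('Q')(W) = Add(Mul(2, W), W) = Mul(3, W))
Function('t')(p) = Add(3, Mul(Rational(1, 48), p)) (Function('t')(p) = Add(3, Mul(-1, Mul(p, Pow(Mul(3, -16), -1)))) = Add(3, Mul(-1, Mul(p, Pow(-48, -1)))) = Add(3, Mul(-1, Mul(p, Rational(-1, 48)))) = Add(3, Mul(-1, Mul(Rational(-1, 48), p))) = Add(3, Mul(Rational(1, 48), p)))
Pow(Add(Function('t')(28), -81070), -1) = Pow(Add(Add(3, Mul(Rational(1, 48), 28)), -81070), -1) = Pow(Add(Add(3, Rational(7, 12)), -81070), -1) = Pow(Add(Rational(43, 12), -81070), -1) = Pow(Rational(-972797, 12), -1) = Rational(-12, 972797)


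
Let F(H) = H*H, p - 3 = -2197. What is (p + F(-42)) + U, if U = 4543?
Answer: 4113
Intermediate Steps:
p = -2194 (p = 3 - 2197 = -2194)
F(H) = H²
(p + F(-42)) + U = (-2194 + (-42)²) + 4543 = (-2194 + 1764) + 4543 = -430 + 4543 = 4113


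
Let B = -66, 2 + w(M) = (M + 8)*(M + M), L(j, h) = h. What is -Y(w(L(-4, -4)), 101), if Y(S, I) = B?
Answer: 66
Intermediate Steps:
w(M) = -2 + 2*M*(8 + M) (w(M) = -2 + (M + 8)*(M + M) = -2 + (8 + M)*(2*M) = -2 + 2*M*(8 + M))
Y(S, I) = -66
-Y(w(L(-4, -4)), 101) = -1*(-66) = 66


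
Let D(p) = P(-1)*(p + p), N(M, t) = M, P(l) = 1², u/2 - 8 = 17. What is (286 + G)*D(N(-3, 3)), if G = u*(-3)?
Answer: -816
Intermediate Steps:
u = 50 (u = 16 + 2*17 = 16 + 34 = 50)
P(l) = 1
D(p) = 2*p (D(p) = 1*(p + p) = 1*(2*p) = 2*p)
G = -150 (G = 50*(-3) = -150)
(286 + G)*D(N(-3, 3)) = (286 - 150)*(2*(-3)) = 136*(-6) = -816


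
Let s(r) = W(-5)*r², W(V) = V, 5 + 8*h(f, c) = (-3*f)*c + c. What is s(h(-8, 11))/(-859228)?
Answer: 91125/13747648 ≈ 0.0066284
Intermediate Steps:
h(f, c) = -5/8 + c/8 - 3*c*f/8 (h(f, c) = -5/8 + ((-3*f)*c + c)/8 = -5/8 + (-3*c*f + c)/8 = -5/8 + (c - 3*c*f)/8 = -5/8 + (c/8 - 3*c*f/8) = -5/8 + c/8 - 3*c*f/8)
s(r) = -5*r²
s(h(-8, 11))/(-859228) = -5*(-5/8 + (⅛)*11 - 3/8*11*(-8))²/(-859228) = -5*(-5/8 + 11/8 + 33)²*(-1/859228) = -5*(135/4)²*(-1/859228) = -5*18225/16*(-1/859228) = -91125/16*(-1/859228) = 91125/13747648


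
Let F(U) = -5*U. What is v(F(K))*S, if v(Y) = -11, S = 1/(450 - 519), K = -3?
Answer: 11/69 ≈ 0.15942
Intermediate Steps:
S = -1/69 (S = 1/(-69) = -1/69 ≈ -0.014493)
v(F(K))*S = -11*(-1/69) = 11/69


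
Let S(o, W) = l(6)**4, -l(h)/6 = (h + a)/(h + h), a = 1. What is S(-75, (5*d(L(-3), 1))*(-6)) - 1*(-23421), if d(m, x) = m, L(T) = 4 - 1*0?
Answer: 377137/16 ≈ 23571.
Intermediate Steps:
L(T) = 4 (L(T) = 4 + 0 = 4)
l(h) = -3*(1 + h)/h (l(h) = -6*(h + 1)/(h + h) = -6*(1 + h)/(2*h) = -6*(1 + h)*1/(2*h) = -3*(1 + h)/h)
S(o, W) = 2401/16 (S(o, W) = (-3 - 3/6)**4 = (-3 - 3*1/6)**4 = (-3 - 1/2)**4 = (-7/2)**4 = 2401/16)
S(-75, (5*d(L(-3), 1))*(-6)) - 1*(-23421) = 2401/16 - 1*(-23421) = 2401/16 + 23421 = 377137/16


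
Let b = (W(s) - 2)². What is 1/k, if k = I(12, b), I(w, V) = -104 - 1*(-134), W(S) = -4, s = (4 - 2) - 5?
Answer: 1/30 ≈ 0.033333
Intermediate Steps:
s = -3 (s = 2 - 5 = -3)
b = 36 (b = (-4 - 2)² = (-6)² = 36)
I(w, V) = 30 (I(w, V) = -104 + 134 = 30)
k = 30
1/k = 1/30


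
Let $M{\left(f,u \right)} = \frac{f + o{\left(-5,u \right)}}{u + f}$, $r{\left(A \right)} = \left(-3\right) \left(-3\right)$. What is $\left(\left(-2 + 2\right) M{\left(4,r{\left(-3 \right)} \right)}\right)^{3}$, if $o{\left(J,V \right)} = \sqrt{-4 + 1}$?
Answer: $0$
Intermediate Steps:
$o{\left(J,V \right)} = i \sqrt{3}$ ($o{\left(J,V \right)} = \sqrt{-3} = i \sqrt{3}$)
$r{\left(A \right)} = 9$
$M{\left(f,u \right)} = \frac{f + i \sqrt{3}}{f + u}$ ($M{\left(f,u \right)} = \frac{f + i \sqrt{3}}{u + f} = \frac{f + i \sqrt{3}}{f + u}$)
$\left(\left(-2 + 2\right) M{\left(4,r{\left(-3 \right)} \right)}\right)^{3} = \left(\left(-2 + 2\right) \frac{4 + i \sqrt{3}}{4 + 9}\right)^{3} = \left(0 \frac{4 + i \sqrt{3}}{13}\right)^{3} = \left(0 \left(\frac{4}{13} + \frac{i \sqrt{3}}{13}\right)\right)^{3} = 0^{3} = 0$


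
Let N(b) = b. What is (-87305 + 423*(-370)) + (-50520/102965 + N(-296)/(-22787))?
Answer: -114411069000485/469252691 ≈ -2.4382e+5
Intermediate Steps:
(-87305 + 423*(-370)) + (-50520/102965 + N(-296)/(-22787)) = (-87305 + 423*(-370)) + (-50520/102965 - 296/(-22787)) = (-87305 - 156510) + (-50520*1/102965 - 296*(-1/22787)) = -243815 + (-10104/20593 + 296/22787) = -243815 - 224144320/469252691 = -114411069000485/469252691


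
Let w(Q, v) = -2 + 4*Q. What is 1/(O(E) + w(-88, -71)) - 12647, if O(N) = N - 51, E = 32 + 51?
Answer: -4072335/322 ≈ -12647.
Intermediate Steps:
E = 83
O(N) = -51 + N
1/(O(E) + w(-88, -71)) - 12647 = 1/((-51 + 83) + (-2 + 4*(-88))) - 12647 = 1/(32 + (-2 - 352)) - 12647 = 1/(32 - 354) - 12647 = 1/(-322) - 12647 = -1/322 - 12647 = -4072335/322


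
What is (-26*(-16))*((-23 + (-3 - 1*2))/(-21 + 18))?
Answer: 11648/3 ≈ 3882.7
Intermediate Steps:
(-26*(-16))*((-23 + (-3 - 1*2))/(-21 + 18)) = 416*((-23 + (-3 - 2))/(-3)) = 416*((-23 - 5)*(-1/3)) = 416*(-28*(-1/3)) = 416*(28/3) = 11648/3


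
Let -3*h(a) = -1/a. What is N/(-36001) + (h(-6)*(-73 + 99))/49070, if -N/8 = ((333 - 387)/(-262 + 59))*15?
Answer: 395250823/461074527270 ≈ 0.00085724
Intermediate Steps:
h(a) = 1/(3*a) (h(a) = -(-1)/(3*a) = 1/(3*a))
N = -6480/203 (N = -8*(333 - 387)/(-262 + 59)*15 = -8*(-54/(-203))*15 = -8*(-54*(-1/203))*15 = -432*15/203 = -8*810/203 = -6480/203 ≈ -31.921)
N/(-36001) + (h(-6)*(-73 + 99))/49070 = -6480/203/(-36001) + (((⅓)/(-6))*(-73 + 99))/49070 = -6480/203*(-1/36001) + (((⅓)*(-⅙))*26)*(1/49070) = 6480/7308203 - 1/18*26*(1/49070) = 6480/7308203 - 13/9*1/49070 = 6480/7308203 - 13/441630 = 395250823/461074527270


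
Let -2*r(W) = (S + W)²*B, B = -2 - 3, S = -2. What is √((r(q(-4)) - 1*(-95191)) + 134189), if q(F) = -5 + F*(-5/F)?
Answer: 2*√57435 ≈ 479.31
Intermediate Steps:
q(F) = -10 (q(F) = -5 - 5 = -10)
B = -5
r(W) = 5*(-2 + W)²/2 (r(W) = -(-2 + W)²*(-5)/2 = -(-5)*(-2 + W)²/2 = 5*(-2 + W)²/2)
√((r(q(-4)) - 1*(-95191)) + 134189) = √((5*(-2 - 10)²/2 - 1*(-95191)) + 134189) = √(((5/2)*(-12)² + 95191) + 134189) = √(((5/2)*144 + 95191) + 134189) = √((360 + 95191) + 134189) = √(95551 + 134189) = √229740 = 2*√57435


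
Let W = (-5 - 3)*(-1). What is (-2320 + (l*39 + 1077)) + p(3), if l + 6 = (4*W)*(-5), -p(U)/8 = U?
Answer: -7741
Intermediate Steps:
p(U) = -8*U
W = 8 (W = -8*(-1) = 8)
l = -166 (l = -6 + (4*8)*(-5) = -6 + 32*(-5) = -6 - 160 = -166)
(-2320 + (l*39 + 1077)) + p(3) = (-2320 + (-166*39 + 1077)) - 8*3 = (-2320 + (-6474 + 1077)) - 24 = (-2320 - 5397) - 24 = -7717 - 24 = -7741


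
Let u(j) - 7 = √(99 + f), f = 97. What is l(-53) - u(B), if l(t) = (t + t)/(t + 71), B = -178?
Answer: -242/9 ≈ -26.889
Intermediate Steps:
u(j) = 21 (u(j) = 7 + √(99 + 97) = 7 + √196 = 7 + 14 = 21)
l(t) = 2*t/(71 + t) (l(t) = (2*t)/(71 + t) = 2*t/(71 + t))
l(-53) - u(B) = 2*(-53)/(71 - 53) - 1*21 = 2*(-53)/18 - 21 = 2*(-53)*(1/18) - 21 = -53/9 - 21 = -242/9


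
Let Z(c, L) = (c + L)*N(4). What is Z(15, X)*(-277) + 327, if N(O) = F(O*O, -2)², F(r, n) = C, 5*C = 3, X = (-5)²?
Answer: -18309/5 ≈ -3661.8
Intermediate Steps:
X = 25
C = ⅗ (C = (⅕)*3 = ⅗ ≈ 0.60000)
F(r, n) = ⅗
N(O) = 9/25 (N(O) = (⅗)² = 9/25)
Z(c, L) = 9*L/25 + 9*c/25 (Z(c, L) = (c + L)*(9/25) = (L + c)*(9/25) = 9*L/25 + 9*c/25)
Z(15, X)*(-277) + 327 = ((9/25)*25 + (9/25)*15)*(-277) + 327 = (9 + 27/5)*(-277) + 327 = (72/5)*(-277) + 327 = -19944/5 + 327 = -18309/5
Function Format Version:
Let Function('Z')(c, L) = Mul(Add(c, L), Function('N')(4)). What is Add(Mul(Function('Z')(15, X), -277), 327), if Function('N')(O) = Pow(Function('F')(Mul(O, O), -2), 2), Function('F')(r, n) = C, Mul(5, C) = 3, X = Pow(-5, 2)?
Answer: Rational(-18309, 5) ≈ -3661.8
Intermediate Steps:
X = 25
C = Rational(3, 5) (C = Mul(Rational(1, 5), 3) = Rational(3, 5) ≈ 0.60000)
Function('F')(r, n) = Rational(3, 5)
Function('N')(O) = Rational(9, 25) (Function('N')(O) = Pow(Rational(3, 5), 2) = Rational(9, 25))
Function('Z')(c, L) = Add(Mul(Rational(9, 25), L), Mul(Rational(9, 25), c)) (Function('Z')(c, L) = Mul(Add(c, L), Rational(9, 25)) = Mul(Add(L, c), Rational(9, 25)) = Add(Mul(Rational(9, 25), L), Mul(Rational(9, 25), c)))
Add(Mul(Function('Z')(15, X), -277), 327) = Add(Mul(Add(Mul(Rational(9, 25), 25), Mul(Rational(9, 25), 15)), -277), 327) = Add(Mul(Add(9, Rational(27, 5)), -277), 327) = Add(Mul(Rational(72, 5), -277), 327) = Add(Rational(-19944, 5), 327) = Rational(-18309, 5)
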